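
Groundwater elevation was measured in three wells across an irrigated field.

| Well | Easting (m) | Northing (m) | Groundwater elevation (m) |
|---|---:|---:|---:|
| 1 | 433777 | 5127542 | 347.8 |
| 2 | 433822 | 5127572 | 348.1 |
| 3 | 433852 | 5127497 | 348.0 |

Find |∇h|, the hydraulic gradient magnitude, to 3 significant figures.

0.00555

With h = a·x + b·y + c and 1 as origin, the differences give:
  45·a + 30·b = +0.3
  75·a + (-45)·b = +0.2
Eliminate b (×(-45) and ×30, subtract): -4275·a = -19.50 → a = ∂h/∂x = +0.004561
Back-substitute: b = ∂h/∂y = +0.003158.
|∇h| = √(0.004561² + 0.003158²) = 0.005548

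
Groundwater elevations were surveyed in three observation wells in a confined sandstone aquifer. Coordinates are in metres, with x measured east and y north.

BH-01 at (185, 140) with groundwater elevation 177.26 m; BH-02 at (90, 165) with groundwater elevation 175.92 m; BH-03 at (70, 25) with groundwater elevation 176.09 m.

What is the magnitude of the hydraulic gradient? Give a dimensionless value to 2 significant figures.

0.014

Taking BH-01 as reference: BH-02−BH-01 = (-95, 25, -1.34); BH-03−BH-01 = (-115, -115, -1.17).
Solve a·Δx + b·Δy = Δh: det = (-95)·(-115) − (-115)·25 = 13800.
∂h/∂x = [(-1.34)·(-115) − (-1.17)·25] / 13800 = +0.01329
∂h/∂y = [(-95)·(-1.17) − (-115)·(-1.34)] / 13800 = -0.003112
|∇h| = √(0.01329² + -0.003112²) = 0.01365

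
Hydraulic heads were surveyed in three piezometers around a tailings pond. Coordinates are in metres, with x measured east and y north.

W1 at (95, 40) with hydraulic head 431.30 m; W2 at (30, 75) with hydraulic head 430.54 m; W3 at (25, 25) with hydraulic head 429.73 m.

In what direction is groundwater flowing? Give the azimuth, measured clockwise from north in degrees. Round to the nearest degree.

Differences from W1: to W2 (Δx, Δy, Δh) = (-65, 35, -0.76); to W3 = (-70, -15, -1.57).
Solve a·Δx + b·Δy = Δh: det = (-65)·(-15) − (-70)·35 = 3425.
∂h/∂x = [(-0.76)·(-15) − (-1.57)·35] / 3425 = +0.01937
∂h/∂y = [(-65)·(-1.57) − (-70)·(-0.76)] / 3425 = +0.01426
Flow direction (−∇h) has components (-0.01937 E, -0.01426 N).
Azimuth = atan2(E, N) = atan2(-0.01937, -0.01426) = 233.6° ≈ 234°.

234°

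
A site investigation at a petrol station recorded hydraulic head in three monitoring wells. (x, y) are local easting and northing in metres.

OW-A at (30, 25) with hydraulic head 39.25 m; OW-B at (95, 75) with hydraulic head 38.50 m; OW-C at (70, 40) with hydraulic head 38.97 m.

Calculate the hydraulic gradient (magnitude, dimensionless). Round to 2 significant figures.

Differences from OW-A: to OW-B (Δx, Δy, Δh) = (65, 50, -0.75); to OW-C = (40, 15, -0.28).
Solve a·Δx + b·Δy = Δh: det = 65·15 − 40·50 = -1025.
∂h/∂x = [(-0.75)·15 − (-0.28)·50] / -1025 = -0.002683
∂h/∂y = [65·(-0.28) − 40·(-0.75)] / -1025 = -0.01151
|∇h| = √(-0.002683² + -0.01151²) = 0.01182

0.012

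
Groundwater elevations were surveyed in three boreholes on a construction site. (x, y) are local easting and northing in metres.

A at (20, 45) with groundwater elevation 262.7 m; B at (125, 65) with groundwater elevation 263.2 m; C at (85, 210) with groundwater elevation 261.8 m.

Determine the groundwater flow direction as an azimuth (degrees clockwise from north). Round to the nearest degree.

Taking A as reference: B−A = (105, 20, +0.5); C−A = (65, 165, -0.9).
Solve a·Δx + b·Δy = Δh: det = 105·165 − 65·20 = 16025.
∂h/∂x = [(+0.5)·165 − (-0.9)·20] / 16025 = +0.006271
∂h/∂y = [105·(-0.9) − 65·(+0.5)] / 16025 = -0.007925
Flow direction (−∇h) has components (-0.006271 E, +0.007925 N).
Azimuth = atan2(E, N) = atan2(-0.006271, +0.007925) = 321.6° ≈ 322°.

322°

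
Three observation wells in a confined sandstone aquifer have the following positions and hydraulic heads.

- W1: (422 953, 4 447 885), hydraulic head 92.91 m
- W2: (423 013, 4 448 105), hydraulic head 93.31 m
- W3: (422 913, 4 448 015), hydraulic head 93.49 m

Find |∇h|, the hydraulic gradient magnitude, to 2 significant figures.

With h = a·x + b·y + c and W1 as origin, the differences give:
  60·a + 220·b = +0.40
  (-40)·a + 130·b = +0.58
Eliminate b (×130 and ×220, subtract): 16600·a = -75.600 → a = ∂h/∂x = -0.004554
Back-substitute: b = ∂h/∂y = +0.003060.
|∇h| = √(-0.004554² + 0.003060²) = 0.005487

0.0055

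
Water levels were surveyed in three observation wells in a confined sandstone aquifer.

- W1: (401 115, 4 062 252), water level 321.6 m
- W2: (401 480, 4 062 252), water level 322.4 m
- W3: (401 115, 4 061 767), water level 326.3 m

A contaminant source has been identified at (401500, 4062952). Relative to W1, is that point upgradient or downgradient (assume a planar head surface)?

∂h/∂x = (322.4 − 321.6) / (401480 − 401115) = +0.002192
∂h/∂y = (326.3 − 321.6) / (4061767 − 4062252) = -0.009691
Head at (401500, 4062952) = 321.6 + (+0.002192)·(385) + (-0.009691)·(700) = 315.66 m.
That is lower than the 321.6 m at W1, so the point is downgradient.

downgradient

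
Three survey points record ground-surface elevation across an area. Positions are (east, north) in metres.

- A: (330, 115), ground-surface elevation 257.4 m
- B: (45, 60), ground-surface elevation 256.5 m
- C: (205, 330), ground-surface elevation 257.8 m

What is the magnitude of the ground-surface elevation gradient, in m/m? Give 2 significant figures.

0.0042 m/m

Differences from A: to B (Δx, Δy, Δh) = (-285, -55, -0.9); to C = (-125, 215, +0.4).
Solve a·Δx + b·Δy = Δz: det = (-285)·215 − (-125)·(-55) = -68150.
∂z/∂x = [(-0.9)·215 − (+0.4)·(-55)] / -68150 = +0.002517
∂z/∂y = [(-285)·(+0.4) − (-125)·(-0.9)] / -68150 = +0.003324
|∇f| = √(0.002517² + 0.003324²) = 0.004169 m/m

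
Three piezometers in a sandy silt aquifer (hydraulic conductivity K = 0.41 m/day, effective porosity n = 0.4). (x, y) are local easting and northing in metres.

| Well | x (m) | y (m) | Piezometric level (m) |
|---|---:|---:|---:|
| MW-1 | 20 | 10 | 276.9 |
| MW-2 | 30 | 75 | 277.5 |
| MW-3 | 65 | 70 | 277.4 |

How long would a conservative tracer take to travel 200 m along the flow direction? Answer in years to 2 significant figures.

With h = a·x + b·y + c and MW-1 as origin, the differences give:
  10·a + 65·b = +0.6
  45·a + 60·b = +0.5
Eliminate b (×60 and ×65, subtract): -2325·a = 3.50 → a = ∂h/∂x = -0.001505
Back-substitute: b = ∂h/∂y = +0.009462.
|∇h| = √(-0.001505² + 0.009462²) = 0.009581
Seepage velocity v = K·i/n = 0.41 × 0.009581 / 0.4 = 0.009821 m/day.
t = 200 / 0.009821 = 2.036e+04 days = 55.7 years.

56 years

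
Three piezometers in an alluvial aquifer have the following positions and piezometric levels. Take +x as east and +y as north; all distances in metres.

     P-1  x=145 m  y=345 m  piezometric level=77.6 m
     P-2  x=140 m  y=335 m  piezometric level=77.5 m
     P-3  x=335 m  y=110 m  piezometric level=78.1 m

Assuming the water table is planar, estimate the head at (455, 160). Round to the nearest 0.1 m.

Three-point gradient (reference P-1): Δ to P-2 = (-5, -10, -0.1), Δ to P-3 = (190, -235, +0.5).
∂h/∂x = +0.009268, ∂h/∂y = +0.005366 (det = 3075).
h(455, 160) = 77.6 + (+0.009268)·(310) + (+0.005366)·(-185) = 77.6 +2.873 -0.993 = 79.480 m.

79.5 m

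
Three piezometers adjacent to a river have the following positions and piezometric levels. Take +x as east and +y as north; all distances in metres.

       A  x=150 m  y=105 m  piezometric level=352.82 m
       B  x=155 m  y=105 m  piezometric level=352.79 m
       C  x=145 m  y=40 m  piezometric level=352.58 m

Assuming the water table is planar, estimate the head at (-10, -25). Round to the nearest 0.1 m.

Taking A as reference: B−A = (5, 0, -0.03); C−A = (-5, -65, -0.24).
Determinant of the coordinate differences = 5·(-65) − (-5)·0 = -325.
∂h/∂x = [(-0.03)·(-65) − (-0.24)·0] / -325 = -0.006000
∂h/∂y = [5·(-0.24) − (-5)·(-0.03)] / -325 = +0.004154
h(-10, -25) = 352.82 + (-0.006000)·(-160) + (+0.004154)·(-130) = 352.82 +0.960 -0.540 = 353.240 m.

353.2 m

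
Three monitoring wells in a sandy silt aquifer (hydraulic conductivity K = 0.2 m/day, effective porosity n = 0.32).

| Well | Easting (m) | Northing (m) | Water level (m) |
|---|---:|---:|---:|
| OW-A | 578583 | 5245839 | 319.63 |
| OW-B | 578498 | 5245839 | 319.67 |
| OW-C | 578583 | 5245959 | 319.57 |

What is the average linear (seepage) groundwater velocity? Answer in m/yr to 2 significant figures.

0.16 m/yr

∂h/∂x = (319.67 − 319.63) / (578498 − 578583) = -0.0004706
∂h/∂y = (319.57 − 319.63) / (5245959 − 5245839) = -0.0005000
|∇h| = √(-0.0004706² + -0.0005000²) = 0.0006866
Seepage velocity v = K·i/n = 0.2 × 0.0006866 / 0.32 = 0.0004291 m/day = 0.1567 m/yr.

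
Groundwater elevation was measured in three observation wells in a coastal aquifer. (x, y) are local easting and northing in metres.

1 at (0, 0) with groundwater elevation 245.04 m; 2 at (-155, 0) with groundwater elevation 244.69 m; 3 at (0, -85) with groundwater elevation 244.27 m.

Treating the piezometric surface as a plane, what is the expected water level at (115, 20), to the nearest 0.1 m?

∂h/∂x = (244.69 − 245.04) / (-155 − 0) = +0.002258
∂h/∂y = (244.27 − 245.04) / (-85 − 0) = +0.009059
h(115, 20) = 245.04 + (+0.002258)·(115) + (+0.009059)·(20) = 245.04 +0.260 +0.181 = 245.481 m.

245.5 m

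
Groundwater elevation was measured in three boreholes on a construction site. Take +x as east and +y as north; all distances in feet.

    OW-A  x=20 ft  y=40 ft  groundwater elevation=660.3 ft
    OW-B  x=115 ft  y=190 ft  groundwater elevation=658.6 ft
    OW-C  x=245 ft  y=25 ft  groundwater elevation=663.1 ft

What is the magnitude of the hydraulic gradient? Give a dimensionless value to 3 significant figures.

Taking OW-A as reference: OW-B−OW-A = (95, 150, -1.7); OW-C−OW-A = (225, -15, +2.8).
Solve a·Δx + b·Δy = Δh: det = 95·(-15) − 225·150 = -35175.
∂h/∂x = [(-1.7)·(-15) − (+2.8)·150] / -35175 = +0.01122
∂h/∂y = [95·(+2.8) − 225·(-1.7)] / -35175 = -0.01844
|∇h| = √(0.01122² + -0.01844²) = 0.02159

0.0216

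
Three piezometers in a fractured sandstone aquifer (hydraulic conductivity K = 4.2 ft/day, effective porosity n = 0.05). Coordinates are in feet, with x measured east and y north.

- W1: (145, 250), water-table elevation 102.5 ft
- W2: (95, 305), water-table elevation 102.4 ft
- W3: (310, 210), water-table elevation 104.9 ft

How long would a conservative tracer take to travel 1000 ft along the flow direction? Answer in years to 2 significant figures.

1.4 years

Three-point gradient (reference W1): Δ to W2 = (-50, 55, -0.1), Δ to W3 = (165, -40, +2.4).
∂h/∂x = +0.01809, ∂h/∂y = +0.01463 (det = -7075).
|∇h| = √(0.01809² + 0.01463²) = 0.02327
Seepage velocity v = K·i/n = 4.2 × 0.02327 / 0.05 = 1.955 ft/day.
t = 1000 / 1.955 = 511.5 days = 1.4 years.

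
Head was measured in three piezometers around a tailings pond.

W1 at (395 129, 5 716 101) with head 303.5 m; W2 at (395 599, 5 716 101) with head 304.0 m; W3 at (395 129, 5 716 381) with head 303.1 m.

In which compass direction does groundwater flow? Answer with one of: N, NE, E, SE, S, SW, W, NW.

∂h/∂x = (304.0 − 303.5) / (395599 − 395129) = +0.001064
∂h/∂y = (303.1 − 303.5) / (5716381 − 5716101) = -0.001429
Flow = −∇h = (-0.001064 east, +0.001429 north), which points northwest.

NW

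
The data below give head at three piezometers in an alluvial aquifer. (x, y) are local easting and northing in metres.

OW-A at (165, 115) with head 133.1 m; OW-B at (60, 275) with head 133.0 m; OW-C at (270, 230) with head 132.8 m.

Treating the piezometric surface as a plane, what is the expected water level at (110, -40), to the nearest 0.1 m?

133.4 m

Three-point gradient (reference OW-A): Δ to OW-B = (-105, 160, -0.1), Δ to OW-C = (105, 115, -0.3).
∂h/∂x = -0.001264, ∂h/∂y = -0.001455 (det = -28875).
h(110, -40) = 133.1 + (-0.001264)·(-55) + (-0.001455)·(-155) = 133.1 +0.070 +0.225 = 133.395 m.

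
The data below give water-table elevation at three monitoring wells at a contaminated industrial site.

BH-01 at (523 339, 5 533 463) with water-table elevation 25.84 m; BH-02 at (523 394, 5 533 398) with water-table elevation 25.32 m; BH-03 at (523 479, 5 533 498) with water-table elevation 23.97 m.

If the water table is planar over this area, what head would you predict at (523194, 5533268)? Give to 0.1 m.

28.2 m

With h = a·x + b·y + c and BH-01 as origin, the differences give:
  55·a + (-65)·b = -0.52
  140·a + 35·b = -1.87
Eliminate b (×35 and ×(-65), subtract): 11025·a = -139.750 → a = ∂h/∂x = -0.01268
Back-substitute: b = ∂h/∂y = -0.002726.
h(523194, 5533268) = 25.84 + (-0.01268)·(-145) + (-0.002726)·(-195) = 25.84 +1.838 +0.531 = 28.209 m.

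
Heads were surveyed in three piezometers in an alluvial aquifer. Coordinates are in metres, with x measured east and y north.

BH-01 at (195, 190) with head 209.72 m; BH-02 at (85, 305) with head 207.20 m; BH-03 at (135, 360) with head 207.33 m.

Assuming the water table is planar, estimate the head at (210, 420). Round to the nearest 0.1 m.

207.7 m

Differences from BH-01: to BH-02 (Δx, Δy, Δh) = (-110, 115, -2.52); to BH-03 = (-60, 170, -2.39).
Determinant of the coordinate differences = (-110)·170 − (-60)·115 = -11800.
∂h/∂x = [(-2.52)·170 − (-2.39)·115] / -11800 = +0.01301
∂h/∂y = [(-110)·(-2.39) − (-60)·(-2.52)] / -11800 = -0.009466
h(210, 420) = 209.72 + (+0.01301)·(15) + (-0.009466)·(230) = 209.72 +0.195 -2.177 = 207.738 m.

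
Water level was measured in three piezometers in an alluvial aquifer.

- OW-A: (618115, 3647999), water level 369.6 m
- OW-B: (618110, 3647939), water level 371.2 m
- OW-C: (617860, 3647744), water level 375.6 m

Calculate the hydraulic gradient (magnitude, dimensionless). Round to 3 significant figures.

0.0272

Three-point gradient (reference OW-A): Δ to OW-B = (-5, -60, +1.6), Δ to OW-C = (-255, -255, +6.0).
∂h/∂x = +0.003422, ∂h/∂y = -0.02695 (det = -14025).
|∇h| = √(0.003422² + -0.02695²) = 0.02717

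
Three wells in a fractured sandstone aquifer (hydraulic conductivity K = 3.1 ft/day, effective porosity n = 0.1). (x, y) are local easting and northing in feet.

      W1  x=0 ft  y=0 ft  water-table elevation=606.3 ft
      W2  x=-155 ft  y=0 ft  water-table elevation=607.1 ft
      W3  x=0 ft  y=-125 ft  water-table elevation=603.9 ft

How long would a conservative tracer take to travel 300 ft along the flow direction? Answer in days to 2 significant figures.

∂h/∂x = (607.1 − 606.3) / (-155 − 0) = -0.005161
∂h/∂y = (603.9 − 606.3) / (-125 − 0) = +0.01920
|∇h| = √(-0.005161² + 0.01920²) = 0.01988
Seepage velocity v = K·i/n = 3.1 × 0.01988 / 0.1 = 0.6163 ft/day.
t = 300 / 0.6163 = 486.8 days.

490 days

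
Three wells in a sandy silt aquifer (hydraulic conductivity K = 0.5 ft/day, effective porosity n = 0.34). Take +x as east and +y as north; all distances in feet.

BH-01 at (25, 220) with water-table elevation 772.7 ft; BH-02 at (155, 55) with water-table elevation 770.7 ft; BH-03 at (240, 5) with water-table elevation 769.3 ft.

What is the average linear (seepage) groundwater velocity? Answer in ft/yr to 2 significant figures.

9.4 ft/yr

Differences from BH-01: to BH-02 (Δx, Δy, Δh) = (130, -165, -2.0); to BH-03 = (215, -215, -3.4).
Determinant of the coordinate differences = 130·(-215) − 215·(-165) = 7525.
∂h/∂x = [(-2.0)·(-215) − (-3.4)·(-165)] / 7525 = -0.01741
∂h/∂y = [130·(-3.4) − 215·(-2.0)] / 7525 = -0.001595
|∇h| = √(-0.01741² + -0.001595²) = 0.01748
Seepage velocity v = K·i/n = 0.5 × 0.01748 / 0.34 = 0.02571 ft/day = 9.391 ft/yr.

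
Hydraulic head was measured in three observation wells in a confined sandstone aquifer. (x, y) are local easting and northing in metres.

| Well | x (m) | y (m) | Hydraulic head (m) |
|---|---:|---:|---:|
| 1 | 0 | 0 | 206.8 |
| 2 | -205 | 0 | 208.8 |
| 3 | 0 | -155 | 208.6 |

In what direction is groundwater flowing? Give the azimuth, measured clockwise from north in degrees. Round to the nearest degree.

040°

∂h/∂x = (208.8 − 206.8) / (-205 − 0) = -0.009756
∂h/∂y = (208.6 − 206.8) / (-155 − 0) = -0.01161
Flow direction (−∇h) has components (+0.009756 E, +0.01161 N).
Azimuth = atan2(E, N) = atan2(+0.009756, +0.01161) = 40.0° ≈ 040°.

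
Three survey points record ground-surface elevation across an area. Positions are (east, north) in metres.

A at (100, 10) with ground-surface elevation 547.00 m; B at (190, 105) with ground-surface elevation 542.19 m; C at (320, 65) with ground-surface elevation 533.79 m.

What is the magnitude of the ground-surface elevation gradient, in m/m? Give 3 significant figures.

0.0626 m/m

Taking A as reference: B−A = (90, 95, -4.81); C−A = (220, 55, -13.21).
Determinant of the coordinate differences = 90·55 − 220·95 = -15950.
∂z/∂x = [(-4.81)·55 − (-13.21)·95] / -15950 = -0.06209
∂z/∂y = [90·(-13.21) − 220·(-4.81)] / -15950 = +0.008194
|∇f| = √(-0.06209² + 0.008194²) = 0.06263 m/m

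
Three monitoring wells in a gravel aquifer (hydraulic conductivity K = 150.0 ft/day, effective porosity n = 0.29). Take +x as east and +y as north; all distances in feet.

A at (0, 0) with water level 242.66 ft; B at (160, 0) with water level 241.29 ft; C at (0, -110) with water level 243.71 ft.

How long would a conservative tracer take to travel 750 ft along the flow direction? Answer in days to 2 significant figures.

110 days

∂h/∂x = (241.29 − 242.66) / (160 − 0) = -0.008563
∂h/∂y = (243.71 − 242.66) / (-110 − 0) = -0.009545
|∇h| = √(-0.008563² + -0.009545²) = 0.01282
Seepage velocity v = K·i/n = 150.0 × 0.01282 / 0.29 = 6.631 ft/day.
t = 750 / 6.631 = 113.1 days.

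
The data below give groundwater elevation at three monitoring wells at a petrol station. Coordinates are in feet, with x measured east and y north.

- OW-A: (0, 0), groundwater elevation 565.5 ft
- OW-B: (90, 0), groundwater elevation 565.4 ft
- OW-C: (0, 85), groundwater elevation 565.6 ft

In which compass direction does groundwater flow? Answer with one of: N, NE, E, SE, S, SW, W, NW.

∂h/∂x = (565.4 − 565.5) / (90 − 0) = -0.001111
∂h/∂y = (565.6 − 565.5) / (85 − 0) = +0.001176
Flow = −∇h = (+0.001111 east, -0.001176 north), which points southeast.

SE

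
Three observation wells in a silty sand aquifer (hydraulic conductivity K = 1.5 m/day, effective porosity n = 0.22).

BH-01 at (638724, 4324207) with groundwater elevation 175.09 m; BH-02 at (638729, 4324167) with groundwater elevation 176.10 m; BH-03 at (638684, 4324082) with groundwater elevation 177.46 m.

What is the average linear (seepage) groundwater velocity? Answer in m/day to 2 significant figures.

0.19 m/day

Taking BH-01 as reference: BH-02−BH-01 = (5, -40, +1.01); BH-03−BH-01 = (-40, -125, +2.37).
Determinant of the coordinate differences = 5·(-125) − (-40)·(-40) = -2225.
∂h/∂x = [(+1.01)·(-125) − (+2.37)·(-40)] / -2225 = +0.01413
∂h/∂y = [5·(+2.37) − (-40)·(+1.01)] / -2225 = -0.02348
|∇h| = √(0.01413² + -0.02348²) = 0.0274
Seepage velocity v = K·i/n = 1.5 × 0.0274 / 0.22 = 0.1868 m/day.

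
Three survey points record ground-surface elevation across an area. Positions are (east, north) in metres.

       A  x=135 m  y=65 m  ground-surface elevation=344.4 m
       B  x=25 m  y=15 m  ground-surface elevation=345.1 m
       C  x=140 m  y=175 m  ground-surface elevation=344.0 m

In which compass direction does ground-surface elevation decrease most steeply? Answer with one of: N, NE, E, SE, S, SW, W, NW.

With z = a·x + b·y + c and A as origin, the differences give:
  (-110)·a + (-50)·b = +0.7
  5·a + 110·b = -0.4
Eliminate b (×110 and ×(-50), subtract): -11850·a = 57.00 → a = ∂z/∂x = -0.004810
Back-substitute: b = ∂z/∂y = -0.003418.
Steepest decrease is along −∇f = (+0.004810 E, +0.003418 N) → northeast.

NE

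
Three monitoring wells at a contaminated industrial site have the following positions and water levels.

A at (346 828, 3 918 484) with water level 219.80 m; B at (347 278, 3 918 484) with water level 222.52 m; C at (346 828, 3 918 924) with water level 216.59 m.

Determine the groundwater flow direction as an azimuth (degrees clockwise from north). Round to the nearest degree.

320°

∂h/∂x = (222.52 − 219.80) / (347278 − 346828) = +0.006044
∂h/∂y = (216.59 − 219.80) / (3918924 − 3918484) = -0.007295
Flow direction (−∇h) has components (-0.006044 E, +0.007295 N).
Azimuth = atan2(E, N) = atan2(-0.006044, +0.007295) = 320.4° ≈ 320°.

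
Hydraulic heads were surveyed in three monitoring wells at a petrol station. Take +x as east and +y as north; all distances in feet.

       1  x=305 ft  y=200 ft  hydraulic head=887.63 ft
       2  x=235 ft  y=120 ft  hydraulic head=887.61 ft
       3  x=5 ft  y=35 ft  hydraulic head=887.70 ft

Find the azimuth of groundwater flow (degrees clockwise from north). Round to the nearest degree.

Three-point gradient (reference 1): Δ to 2 = (-70, -80, -0.02), Δ to 3 = (-300, -165, +0.07).
∂h/∂x = -0.0007149, ∂h/∂y = +0.0008755 (det = -12450).
Flow direction (−∇h) has components (+0.0007149 E, -0.0008755 N).
Azimuth = atan2(E, N) = atan2(+0.0007149, -0.0008755) = 140.8° ≈ 141°.

141°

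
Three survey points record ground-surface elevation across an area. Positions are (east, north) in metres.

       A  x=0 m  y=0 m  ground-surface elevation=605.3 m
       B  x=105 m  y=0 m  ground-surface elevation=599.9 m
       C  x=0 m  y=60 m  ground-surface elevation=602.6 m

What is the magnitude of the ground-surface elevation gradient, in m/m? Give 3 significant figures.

∂z/∂x = (599.9 − 605.3) / (105 − 0) = -0.05143
∂z/∂y = (602.6 − 605.3) / (60 − 0) = -0.04500
|∇f| = √(-0.05143² + -0.04500²) = 0.06834 m/m

0.0683 m/m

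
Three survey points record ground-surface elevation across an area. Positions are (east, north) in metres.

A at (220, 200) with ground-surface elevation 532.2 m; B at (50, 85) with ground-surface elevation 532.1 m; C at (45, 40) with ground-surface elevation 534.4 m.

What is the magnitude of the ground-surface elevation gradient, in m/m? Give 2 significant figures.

Differences from A: to B (Δx, Δy, Δh) = (-170, -115, -0.1); to C = (-175, -160, +2.2).
Solve a·Δx + b·Δy = Δz: det = (-170)·(-160) − (-175)·(-115) = 7075.
∂z/∂x = [(-0.1)·(-160) − (+2.2)·(-115)] / 7075 = +0.03802
∂z/∂y = [(-170)·(+2.2) − (-175)·(-0.1)] / 7075 = -0.05534
|∇f| = √(0.03802² + -0.05534²) = 0.06714 m/m

0.067 m/m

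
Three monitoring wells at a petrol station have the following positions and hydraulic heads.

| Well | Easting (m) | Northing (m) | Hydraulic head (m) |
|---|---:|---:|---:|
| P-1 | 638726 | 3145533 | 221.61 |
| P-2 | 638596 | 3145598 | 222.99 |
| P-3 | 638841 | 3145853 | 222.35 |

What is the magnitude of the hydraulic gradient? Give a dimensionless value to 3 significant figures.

Three-point gradient (reference P-1): Δ to P-2 = (-130, 65, +1.38), Δ to P-3 = (115, 320, +0.74).
∂h/∂x = -0.008018, ∂h/∂y = +0.005194 (det = -49075).
|∇h| = √(-0.008018² + 0.005194²) = 0.009553

0.00955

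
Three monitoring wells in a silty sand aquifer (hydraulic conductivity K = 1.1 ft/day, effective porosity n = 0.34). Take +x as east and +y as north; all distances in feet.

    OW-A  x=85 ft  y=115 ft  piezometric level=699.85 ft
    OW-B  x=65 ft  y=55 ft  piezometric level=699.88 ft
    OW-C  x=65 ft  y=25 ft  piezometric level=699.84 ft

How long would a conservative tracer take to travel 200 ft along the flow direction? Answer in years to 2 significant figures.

Three-point gradient (reference OW-A): Δ to OW-B = (-20, -60, +0.03), Δ to OW-C = (-20, -90, -0.01).
∂h/∂x = -0.005500, ∂h/∂y = +0.001333 (det = 600).
|∇h| = √(-0.005500² + 0.001333²) = 0.005659
Seepage velocity v = K·i/n = 1.1 × 0.005659 / 0.34 = 0.01831 ft/day.
t = 200 / 0.01831 = 1.092e+04 days = 29.9 years.

30 years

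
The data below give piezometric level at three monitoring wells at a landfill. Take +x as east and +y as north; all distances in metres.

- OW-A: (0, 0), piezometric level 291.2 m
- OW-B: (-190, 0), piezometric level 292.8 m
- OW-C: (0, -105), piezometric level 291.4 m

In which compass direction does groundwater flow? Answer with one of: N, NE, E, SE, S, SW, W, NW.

E

∂h/∂x = (292.8 − 291.2) / (-190 − 0) = -0.008421
∂h/∂y = (291.4 − 291.2) / (-105 − 0) = -0.001905
Flow = −∇h = (+0.008421 east, +0.001905 north), which points east.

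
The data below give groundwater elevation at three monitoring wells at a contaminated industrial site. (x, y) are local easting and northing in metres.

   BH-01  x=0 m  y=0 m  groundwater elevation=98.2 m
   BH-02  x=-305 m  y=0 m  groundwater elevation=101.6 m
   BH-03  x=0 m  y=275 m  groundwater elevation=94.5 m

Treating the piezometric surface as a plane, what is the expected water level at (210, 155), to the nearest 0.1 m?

∂h/∂x = (101.6 − 98.2) / (-305 − 0) = -0.01115
∂h/∂y = (94.5 − 98.2) / (275 − 0) = -0.01345
h(210, 155) = 98.2 + (-0.01115)·(210) + (-0.01345)·(155) = 98.2 -2.341 -2.085 = 93.774 m.

93.8 m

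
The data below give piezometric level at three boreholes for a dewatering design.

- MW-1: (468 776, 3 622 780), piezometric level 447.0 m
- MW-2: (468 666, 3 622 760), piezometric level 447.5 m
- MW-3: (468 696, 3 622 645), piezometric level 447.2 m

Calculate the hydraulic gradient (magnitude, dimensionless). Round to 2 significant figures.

Taking MW-1 as reference: MW-2−MW-1 = (-110, -20, +0.5); MW-3−MW-1 = (-80, -135, +0.2).
Solve a·Δx + b·Δy = Δh: det = (-110)·(-135) − (-80)·(-20) = 13250.
∂h/∂x = [(+0.5)·(-135) − (+0.2)·(-20)] / 13250 = -0.004792
∂h/∂y = [(-110)·(+0.2) − (-80)·(+0.5)] / 13250 = +0.001358
|∇h| = √(-0.004792² + 0.001358²) = 0.004981

0.0050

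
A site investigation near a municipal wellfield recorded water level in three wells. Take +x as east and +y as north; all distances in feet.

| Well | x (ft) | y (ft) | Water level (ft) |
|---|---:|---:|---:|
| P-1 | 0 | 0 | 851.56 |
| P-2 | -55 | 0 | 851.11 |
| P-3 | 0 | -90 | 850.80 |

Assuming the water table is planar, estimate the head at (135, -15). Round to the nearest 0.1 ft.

852.5 ft

∂h/∂x = (851.11 − 851.56) / (-55 − 0) = +0.008182
∂h/∂y = (850.80 − 851.56) / (-90 − 0) = +0.008444
h(135, -15) = 851.56 + (+0.008182)·(135) + (+0.008444)·(-15) = 851.56 +1.105 -0.127 = 852.538 ft.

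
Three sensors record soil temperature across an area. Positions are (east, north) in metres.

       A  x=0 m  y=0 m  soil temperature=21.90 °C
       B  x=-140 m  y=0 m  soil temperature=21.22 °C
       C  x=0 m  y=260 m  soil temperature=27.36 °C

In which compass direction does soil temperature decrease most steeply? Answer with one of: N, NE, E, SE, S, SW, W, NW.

∂T/∂x = (21.22 − 21.90) / (-140 − 0) = +0.004857
∂T/∂y = (27.36 − 21.90) / (260 − 0) = +0.02100
Steepest decrease is along −∇f = (-0.004857 E, -0.02100 N) → south.

S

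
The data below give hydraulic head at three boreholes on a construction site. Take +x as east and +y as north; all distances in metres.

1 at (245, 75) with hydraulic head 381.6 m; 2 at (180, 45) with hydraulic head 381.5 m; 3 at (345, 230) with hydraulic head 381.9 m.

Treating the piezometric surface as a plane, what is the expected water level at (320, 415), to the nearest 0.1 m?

382.1 m

With h = a·x + b·y + c and 1 as origin, the differences give:
  (-65)·a + (-30)·b = -0.1
  100·a + 155·b = +0.3
Eliminate b (×155 and ×(-30), subtract): -7075·a = -6.50 → a = ∂h/∂x = +0.0009187
Back-substitute: b = ∂h/∂y = +0.001343.
h(320, 415) = 381.6 + (+0.0009187)·(75) + (+0.001343)·(340) = 381.6 +0.069 +0.457 = 382.125 m.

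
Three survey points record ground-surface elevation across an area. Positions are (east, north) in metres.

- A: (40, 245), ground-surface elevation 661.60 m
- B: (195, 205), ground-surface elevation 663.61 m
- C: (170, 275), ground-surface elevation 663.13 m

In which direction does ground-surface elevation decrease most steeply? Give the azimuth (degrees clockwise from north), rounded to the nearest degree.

Three-point gradient (reference A): Δ to B = (155, -40, +2.01), Δ to C = (130, 30, +1.53).
∂z/∂x = +0.01234, ∂z/∂y = -0.002452 (det = 9850).
Steepest decrease is along −∇f: components (-0.01234 E, +0.002452 N).
Azimuth = atan2(-0.01234, +0.002452) = 281.2° ≈ 281°.

281°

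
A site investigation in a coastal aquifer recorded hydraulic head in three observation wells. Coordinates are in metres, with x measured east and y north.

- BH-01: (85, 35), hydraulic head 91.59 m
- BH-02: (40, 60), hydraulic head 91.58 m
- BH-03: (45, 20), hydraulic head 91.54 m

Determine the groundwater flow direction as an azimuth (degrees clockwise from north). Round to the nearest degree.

217°

With h = a·x + b·y + c and BH-01 as origin, the differences give:
  (-45)·a + 25·b = -0.01
  (-40)·a + (-15)·b = -0.05
Eliminate b (×(-15) and ×25, subtract): 1675·a = 1.400 → a = ∂h/∂x = +0.0008358
Back-substitute: b = ∂h/∂y = +0.001104.
Flow direction (−∇h) has components (-0.0008358 E, -0.001104 N).
Azimuth = atan2(E, N) = atan2(-0.0008358, -0.001104) = 217.1° ≈ 217°.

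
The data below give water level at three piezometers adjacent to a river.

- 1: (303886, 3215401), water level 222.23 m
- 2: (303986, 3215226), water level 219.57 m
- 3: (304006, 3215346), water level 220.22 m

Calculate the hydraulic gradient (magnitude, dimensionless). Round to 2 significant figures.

Taking 1 as reference: 2−1 = (100, -175, -2.66); 3−1 = (120, -55, -2.01).
Determinant of the coordinate differences = 100·(-55) − 120·(-175) = 15500.
∂h/∂x = [(-2.66)·(-55) − (-2.01)·(-175)] / 15500 = -0.01325
∂h/∂y = [100·(-2.01) − 120·(-2.66)] / 15500 = +0.007626
|∇h| = √(-0.01325² + 0.007626²) = 0.01529

0.015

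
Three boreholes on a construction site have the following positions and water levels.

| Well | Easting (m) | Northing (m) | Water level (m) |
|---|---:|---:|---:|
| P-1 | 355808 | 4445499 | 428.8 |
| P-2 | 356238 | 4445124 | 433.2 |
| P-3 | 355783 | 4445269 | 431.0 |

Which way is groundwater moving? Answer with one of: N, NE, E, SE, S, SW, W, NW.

N

Taking P-1 as reference: P-2−P-1 = (430, -375, +4.4); P-3−P-1 = (-25, -230, +2.2).
Solve a·Δx + b·Δy = Δh: det = 430·(-230) − (-25)·(-375) = -108275.
∂h/∂x = [(+4.4)·(-230) − (+2.2)·(-375)] / -108275 = +0.001727
∂h/∂y = [430·(+2.2) − (-25)·(+4.4)] / -108275 = -0.009753
Flow = −∇h = (-0.001727 east, +0.009753 north), which points north.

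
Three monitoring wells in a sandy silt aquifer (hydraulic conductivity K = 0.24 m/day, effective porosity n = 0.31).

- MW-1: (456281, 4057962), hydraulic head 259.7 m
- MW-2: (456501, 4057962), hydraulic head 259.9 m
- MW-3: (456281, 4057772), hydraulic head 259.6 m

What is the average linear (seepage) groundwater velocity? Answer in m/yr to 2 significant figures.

∂h/∂x = (259.9 − 259.7) / (456501 − 456281) = +0.0009091
∂h/∂y = (259.6 − 259.7) / (4057772 − 4057962) = +0.0005263
|∇h| = √(0.0009091² + 0.0005263²) = 0.00105
Seepage velocity v = K·i/n = 0.24 × 0.00105 / 0.31 = 0.0008129 m/day = 0.2969 m/yr.

0.30 m/yr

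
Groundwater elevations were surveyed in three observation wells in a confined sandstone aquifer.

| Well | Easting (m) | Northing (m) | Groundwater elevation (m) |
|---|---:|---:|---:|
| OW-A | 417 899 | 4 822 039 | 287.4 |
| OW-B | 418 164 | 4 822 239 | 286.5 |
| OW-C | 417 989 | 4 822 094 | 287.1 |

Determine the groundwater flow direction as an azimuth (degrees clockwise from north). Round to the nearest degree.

082°

With h = a·x + b·y + c and OW-A as origin, the differences give:
  265·a + 200·b = -0.9
  90·a + 55·b = -0.3
Eliminate b (×55 and ×200, subtract): -3425·a = 10.50 → a = ∂h/∂x = -0.003066
Back-substitute: b = ∂h/∂y = -0.0004380.
Flow direction (−∇h) has components (+0.003066 E, +0.0004380 N).
Azimuth = atan2(E, N) = atan2(+0.003066, +0.0004380) = 81.9° ≈ 082°.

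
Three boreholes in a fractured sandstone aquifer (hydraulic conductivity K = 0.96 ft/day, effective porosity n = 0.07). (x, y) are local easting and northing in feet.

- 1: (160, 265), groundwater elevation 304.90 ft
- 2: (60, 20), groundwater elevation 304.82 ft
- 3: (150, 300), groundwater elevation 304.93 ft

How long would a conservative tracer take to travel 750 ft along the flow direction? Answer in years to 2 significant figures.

150 years

Differences from 1: to 2 (Δx, Δy, Δh) = (-100, -245, -0.08); to 3 = (-10, 35, +0.03).
Determinant of the coordinate differences = (-100)·35 − (-10)·(-245) = -5950.
∂h/∂x = [(-0.08)·35 − (+0.03)·(-245)] / -5950 = -0.0007647
∂h/∂y = [(-100)·(+0.03) − (-10)·(-0.08)] / -5950 = +0.0006387
|∇h| = √(-0.0007647² + 0.0006387²) = 0.0009963
Seepage velocity v = K·i/n = 0.96 × 0.0009963 / 0.07 = 0.01366 ft/day.
t = 750 / 0.01366 = 5.49e+04 days = 150 years.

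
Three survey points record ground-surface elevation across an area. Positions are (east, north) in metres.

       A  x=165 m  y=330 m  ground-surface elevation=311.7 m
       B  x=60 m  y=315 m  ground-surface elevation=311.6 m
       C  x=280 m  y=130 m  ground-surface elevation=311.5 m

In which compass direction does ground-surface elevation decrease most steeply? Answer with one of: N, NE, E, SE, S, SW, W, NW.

SW

Differences from A: to B (Δx, Δy, Δh) = (-105, -15, -0.1); to C = (115, -200, -0.2).
Solve a·Δx + b·Δy = Δz: det = (-105)·(-200) − 115·(-15) = 22725.
∂z/∂x = [(-0.1)·(-200) − (-0.2)·(-15)] / 22725 = +0.0007481
∂z/∂y = [(-105)·(-0.2) − 115·(-0.1)] / 22725 = +0.001430
Steepest decrease is along −∇f = (-0.0007481 E, -0.001430 N) → southwest.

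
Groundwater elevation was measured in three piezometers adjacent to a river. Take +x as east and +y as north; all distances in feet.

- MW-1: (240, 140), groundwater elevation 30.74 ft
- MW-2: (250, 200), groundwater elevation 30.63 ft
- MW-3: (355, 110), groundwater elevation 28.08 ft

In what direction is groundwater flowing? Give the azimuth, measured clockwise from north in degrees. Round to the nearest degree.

With h = a·x + b·y + c and MW-1 as origin, the differences give:
  10·a + 60·b = -0.11
  115·a + (-30)·b = -2.66
Eliminate b (×(-30) and ×60, subtract): -7200·a = 162.900 → a = ∂h/∂x = -0.02262
Back-substitute: b = ∂h/∂y = +0.001938.
Flow direction (−∇h) has components (+0.02262 E, -0.001938 N).
Azimuth = atan2(E, N) = atan2(+0.02262, -0.001938) = 94.9° ≈ 095°.

095°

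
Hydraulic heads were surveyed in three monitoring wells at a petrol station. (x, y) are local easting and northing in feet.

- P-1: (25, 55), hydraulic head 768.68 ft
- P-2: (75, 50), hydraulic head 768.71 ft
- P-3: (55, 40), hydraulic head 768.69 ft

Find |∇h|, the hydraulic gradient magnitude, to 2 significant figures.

0.00094

Differences from P-1: to P-2 (Δx, Δy, Δh) = (50, -5, +0.03); to P-3 = (30, -15, +0.01).
Determinant of the coordinate differences = 50·(-15) − 30·(-5) = -600.
∂h/∂x = [(+0.03)·(-15) − (+0.01)·(-5)] / -600 = +0.0006667
∂h/∂y = [50·(+0.01) − 30·(+0.03)] / -600 = +0.0006667
|∇h| = √(0.0006667² + 0.0006667²) = 0.0009429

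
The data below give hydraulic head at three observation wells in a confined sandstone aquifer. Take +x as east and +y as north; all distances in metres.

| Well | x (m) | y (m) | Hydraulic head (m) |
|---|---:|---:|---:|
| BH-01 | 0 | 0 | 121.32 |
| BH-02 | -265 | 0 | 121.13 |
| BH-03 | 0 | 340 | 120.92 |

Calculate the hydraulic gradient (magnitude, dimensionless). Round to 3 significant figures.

∂h/∂x = (121.13 − 121.32) / (-265 − 0) = +0.0007170
∂h/∂y = (120.92 − 121.32) / (340 − 0) = -0.001176
|∇h| = √(0.0007170² + -0.001176²) = 0.001377

0.00138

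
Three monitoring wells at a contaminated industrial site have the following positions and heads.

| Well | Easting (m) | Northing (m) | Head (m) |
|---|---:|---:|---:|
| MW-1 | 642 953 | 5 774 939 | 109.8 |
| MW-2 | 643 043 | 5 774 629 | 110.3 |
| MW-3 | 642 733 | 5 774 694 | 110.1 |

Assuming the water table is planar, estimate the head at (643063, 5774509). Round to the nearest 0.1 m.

Three-point gradient (reference MW-1): Δ to MW-2 = (90, -310, +0.5), Δ to MW-3 = (-220, -245, +0.3).
∂h/∂x = +0.0003269, ∂h/∂y = -0.001518 (det = -90250).
h(643063, 5774509) = 109.8 + (+0.0003269)·(110) + (-0.001518)·(-430) = 109.8 +0.036 +0.653 = 110.489 m.

110.5 m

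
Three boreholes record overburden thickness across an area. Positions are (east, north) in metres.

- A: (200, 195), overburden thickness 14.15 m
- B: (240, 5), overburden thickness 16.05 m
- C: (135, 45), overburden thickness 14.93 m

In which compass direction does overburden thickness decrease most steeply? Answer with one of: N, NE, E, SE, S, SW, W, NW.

NW

Taking A as reference: B−A = (40, -190, +1.90); C−A = (-65, -150, +0.78).
Solve a·Δx + b·Δy = Δd: det = 40·(-150) − (-65)·(-190) = -18350.
∂d/∂x = [(+1.90)·(-150) − (+0.78)·(-190)] / -18350 = +0.007455
∂d/∂y = [40·(+0.78) − (-65)·(+1.90)] / -18350 = -0.008431
Steepest decrease is along −∇f = (-0.007455 E, +0.008431 N) → northwest.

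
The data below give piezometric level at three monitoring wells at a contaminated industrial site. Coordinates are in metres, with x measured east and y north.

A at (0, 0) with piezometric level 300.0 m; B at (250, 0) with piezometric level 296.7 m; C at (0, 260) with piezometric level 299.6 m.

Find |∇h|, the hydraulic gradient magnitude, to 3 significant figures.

0.0133

∂h/∂x = (296.7 − 300.0) / (250 − 0) = -0.01320
∂h/∂y = (299.6 − 300.0) / (260 − 0) = -0.001538
|∇h| = √(-0.01320² + -0.001538²) = 0.01329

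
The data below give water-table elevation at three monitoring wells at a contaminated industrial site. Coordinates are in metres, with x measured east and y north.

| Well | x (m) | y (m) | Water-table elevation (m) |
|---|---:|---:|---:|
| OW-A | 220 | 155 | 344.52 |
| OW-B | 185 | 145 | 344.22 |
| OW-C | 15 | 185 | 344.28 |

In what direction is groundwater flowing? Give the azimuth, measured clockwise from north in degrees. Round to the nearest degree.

192°

With h = a·x + b·y + c and OW-A as origin, the differences give:
  (-35)·a + (-10)·b = -0.30
  (-205)·a + 30·b = -0.24
Eliminate b (×30 and ×(-10), subtract): -3100·a = -11.400 → a = ∂h/∂x = +0.003677
Back-substitute: b = ∂h/∂y = +0.01713.
Flow direction (−∇h) has components (-0.003677 E, -0.01713 N).
Azimuth = atan2(E, N) = atan2(-0.003677, -0.01713) = 192.1° ≈ 192°.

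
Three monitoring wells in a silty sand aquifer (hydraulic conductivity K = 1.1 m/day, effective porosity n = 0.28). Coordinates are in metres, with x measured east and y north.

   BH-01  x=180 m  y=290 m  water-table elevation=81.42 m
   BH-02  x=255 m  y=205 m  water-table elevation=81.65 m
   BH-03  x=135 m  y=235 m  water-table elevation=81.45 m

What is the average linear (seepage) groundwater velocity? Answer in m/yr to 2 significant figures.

2.9 m/yr

Differences from BH-01: to BH-02 (Δx, Δy, Δh) = (75, -85, +0.23); to BH-03 = (-45, -55, +0.03).
Determinant of the coordinate differences = 75·(-55) − (-45)·(-85) = -7950.
∂h/∂x = [(+0.23)·(-55) − (+0.03)·(-85)] / -7950 = +0.001270
∂h/∂y = [75·(+0.03) − (-45)·(+0.23)] / -7950 = -0.001585
|∇h| = √(0.001270² + -0.001585²) = 0.002031
Seepage velocity v = K·i/n = 1.1 × 0.002031 / 0.28 = 0.007979 m/day = 2.914 m/yr.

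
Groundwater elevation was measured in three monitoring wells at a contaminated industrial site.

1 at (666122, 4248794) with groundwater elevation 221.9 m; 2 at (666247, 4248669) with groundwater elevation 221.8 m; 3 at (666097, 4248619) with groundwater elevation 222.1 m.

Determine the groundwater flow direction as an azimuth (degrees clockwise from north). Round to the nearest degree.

062°

Differences from 1: to 2 (Δx, Δy, Δh) = (125, -125, -0.1); to 3 = (-25, -175, +0.2).
Solve a·Δx + b·Δy = Δh: det = 125·(-175) − (-25)·(-125) = -25000.
∂h/∂x = [(-0.1)·(-175) − (+0.2)·(-125)] / -25000 = -0.001700
∂h/∂y = [125·(+0.2) − (-25)·(-0.1)] / -25000 = -0.0009000
Flow direction (−∇h) has components (+0.001700 E, +0.0009000 N).
Azimuth = atan2(E, N) = atan2(+0.001700, +0.0009000) = 62.1° ≈ 062°.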